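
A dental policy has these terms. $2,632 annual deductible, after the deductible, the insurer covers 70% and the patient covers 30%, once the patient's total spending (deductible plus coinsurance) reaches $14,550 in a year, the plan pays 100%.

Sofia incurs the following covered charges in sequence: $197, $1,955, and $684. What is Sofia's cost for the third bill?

Claim 1 ($197): all of it applies to the deductible. Cost to patient: $197. OOP to date $197.
Claim 2 ($1,955): fully absorbed by the deductible. Patient owes $1,955 (running OOP $2,152).
Claim 3 ($684): $480 to deductible, leaving $204; patient's 30% is $61.20. Cost to patient: $541.20. OOP to date $2,693.20.

$541.20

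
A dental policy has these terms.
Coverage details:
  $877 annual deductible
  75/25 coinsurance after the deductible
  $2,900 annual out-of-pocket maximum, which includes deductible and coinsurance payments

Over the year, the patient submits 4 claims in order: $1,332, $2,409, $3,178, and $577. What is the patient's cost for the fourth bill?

$144.25

Bill 1, $1,332: $877 to deductible, leaving $455; 25% of $455 = $113.75. Patient pays $990.75; OOP now $990.75.
Bill 2, $2,409: deductible met; 25% of $2,409 = $602.25. Patient owes $602.25 (running OOP $1,593).
Bill 3, $3,178: deductible already satisfied, so patient's share is 25% × $3,178 = $794.50. Cost to patient: $794.50. OOP to date $2,387.50.
Bill 4, $577: 25% coinsurance on $577 = $144.25. Cost to patient: $144.25. OOP to date $2,531.75.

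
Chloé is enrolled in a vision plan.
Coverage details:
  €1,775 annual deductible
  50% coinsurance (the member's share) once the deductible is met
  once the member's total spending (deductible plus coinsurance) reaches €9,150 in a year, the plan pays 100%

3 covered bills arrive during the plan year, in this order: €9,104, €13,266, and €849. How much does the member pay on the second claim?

€3,710.50

#1 (€9,104): €1,775 to deductible, leaving €7,329; coinsurance €7,329 × 50% = €3,664.50. Member pays €5,439.50; OOP now €5,439.50.
#2 (€13,266): deductible already satisfied, so member's share is 50% × €13,266 = €6,633. Adding that to €5,439.50 gives €12,072.50, past the €9,150 cap; member pays only €9,150 − €5,439.50 = €3,710.50.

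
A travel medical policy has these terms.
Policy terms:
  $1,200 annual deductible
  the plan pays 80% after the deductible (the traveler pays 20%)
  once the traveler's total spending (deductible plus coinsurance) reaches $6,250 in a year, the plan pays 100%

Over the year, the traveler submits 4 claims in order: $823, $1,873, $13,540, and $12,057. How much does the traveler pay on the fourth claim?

$2,042.80

#1 ($823): entire amount goes to the deductible. Cost to traveler: $823. OOP to date $823.
#2 ($1,873): deductible takes $377, $1,496 remains; coinsurance $1,496 × 20% = $299.20. Traveler owes $676.20 (running OOP $1,499.20).
#3 ($13,540): deductible already satisfied, so traveler's share is 20% × $13,540 = $2,708. Cost to traveler: $2,708. OOP to date $4,207.20.
#4 ($12,057): deductible already satisfied, so traveler's share is 20% × $12,057 = $2,411.40. Adding that to $4,207.20 gives $6,618.60, past the $6,250 cap; traveler pays only $6,250 − $4,207.20 = $2,042.80.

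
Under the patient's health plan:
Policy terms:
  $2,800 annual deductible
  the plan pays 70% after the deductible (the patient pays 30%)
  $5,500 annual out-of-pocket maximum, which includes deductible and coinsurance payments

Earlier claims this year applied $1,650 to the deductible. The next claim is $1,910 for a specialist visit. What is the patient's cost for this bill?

$1,378

Remaining deductible: $2,800 − $1,650 = $1,150.
After the $1,150 deductible portion, $1,910 − $1,150 = $760 is subject to coinsurance.
30% of $760 = $228 falls to the patient.
That puts the patient's cost at $1,150 + $228 = $1,378 before any cap.
Total out-of-pocket so far would be $1,650 + $1,378 = $3,028, below the $5,500 cap — no reduction.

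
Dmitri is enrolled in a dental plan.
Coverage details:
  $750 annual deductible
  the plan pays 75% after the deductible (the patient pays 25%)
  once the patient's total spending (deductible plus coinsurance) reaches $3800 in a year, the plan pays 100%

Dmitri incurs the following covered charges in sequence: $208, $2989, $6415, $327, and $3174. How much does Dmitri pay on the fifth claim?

$752.75

Claim 1 ($208): fully absorbed by the deductible. Cost to patient: $208. OOP to date $208.
Claim 2 ($2989): $542 to deductible, leaving $2447; 25% of $2447 = $611.75. Cost to patient: $1153.75. OOP to date $1361.75.
Claim 3 ($6415): deductible met; 25% of $6415 = $1603.75. Patient pays $1603.75; OOP now $2965.50.
Claim 4 ($327): 25% coinsurance on $327 = $81.75. Cost to patient: $81.75. OOP to date $3047.25.
Claim 5 ($3174): 25% coinsurance on $3174 = $793.50. OOP would hit $3840.75 > $3800, so the cap limits the patient to $3800 − $3047.25 = $752.75.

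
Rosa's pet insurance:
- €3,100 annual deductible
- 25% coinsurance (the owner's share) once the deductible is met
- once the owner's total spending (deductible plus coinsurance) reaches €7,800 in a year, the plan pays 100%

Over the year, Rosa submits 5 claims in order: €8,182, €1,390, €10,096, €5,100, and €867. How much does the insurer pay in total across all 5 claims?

Claim 1 — €8,182: €3,100 finishes the deductible; €5,082 goes to coinsurance; 25% of €5,082 = €1,270.50. Owner owes €4,370.50 (running OOP €4,370.50). Plan pays €8,182 − €4,370.50 = €3,811.50.
Claim 2 — €1,390: deductible already satisfied, so owner's share is 25% × €1,390 = €347.50. Owner owes €347.50 (running OOP €4,718). Plan pays €1,390 − €347.50 = €1,042.50.
Claim 3 — €10,096: deductible met; 25% of €10,096 = €2,524. Owner owes €2,524 (running OOP €7,242). Plan pays €10,096 − €2,524 = €7,572.
Claim 4 — €5,100: deductible already satisfied, so owner's share is 25% × €5,100 = €1,275. Adding that to €7,242 gives €8,517, past the €7,800 cap; owner pays only €7,800 − €7,242 = €558. Plan pays €5,100 − €558 = €4,542.
Claim 5 — €867: deductible already satisfied, so owner's share is 25% × €867 = €216.75. OOP would hit €8,016.75 > €7,800, so the cap limits the owner to €7,800 − €7,800 = €0. Plan pays €867 − €0 = €867.
Insurer total: €3,811.50 + €1,042.50 + €7,572 + €4,542 + €867 = €17,835.

€17,835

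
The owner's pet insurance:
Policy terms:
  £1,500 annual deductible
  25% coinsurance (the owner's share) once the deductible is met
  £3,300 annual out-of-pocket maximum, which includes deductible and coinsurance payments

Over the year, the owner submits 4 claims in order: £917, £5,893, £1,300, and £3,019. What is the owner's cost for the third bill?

Claim 1 (£917): entire amount goes to the deductible. Cost to owner: £917. OOP to date £917.
Claim 2 (£5,893): £583 finishes the deductible; £5,310 goes to coinsurance; owner's 25% is £1,327.50. Owner pays £1,910.50; OOP now £2,827.50.
Claim 3 (£1,300): deductible met; 25% of £1,300 = £325. Cost to owner: £325. OOP to date £3,152.50.

£325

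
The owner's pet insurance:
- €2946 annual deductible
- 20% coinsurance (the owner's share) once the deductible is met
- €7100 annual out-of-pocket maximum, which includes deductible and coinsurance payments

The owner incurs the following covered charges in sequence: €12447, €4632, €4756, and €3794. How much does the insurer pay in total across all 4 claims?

Bill 1, €12447: deductible takes €2946, €9501 remains; coinsurance €9501 × 20% = €1900.20. Owner pays €4846.20; OOP now €4846.20. Plan pays €12447 − €4846.20 = €7600.80.
Bill 2, €4632: deductible already satisfied, so owner's share is 20% × €4632 = €926.40. Cost to owner: €926.40. OOP to date €5772.60. Insurer: €4632 − €926.40 = €3705.60.
Bill 3, €4756: deductible already satisfied, so owner's share is 20% × €4756 = €951.20. Cost to owner: €951.20. OOP to date €6723.80. Plan pays €4756 − €951.20 = €3804.80.
Bill 4, €3794: deductible met; 20% of €3794 = €758.80. OOP would hit €7482.60 > €7100, so the cap limits the owner to €7100 − €6723.80 = €376.20. Insurer: €3794 − €376.20 = €3417.80.
Insurer total = bills − owner's total = €25629 − €7100 = €18529.

€18529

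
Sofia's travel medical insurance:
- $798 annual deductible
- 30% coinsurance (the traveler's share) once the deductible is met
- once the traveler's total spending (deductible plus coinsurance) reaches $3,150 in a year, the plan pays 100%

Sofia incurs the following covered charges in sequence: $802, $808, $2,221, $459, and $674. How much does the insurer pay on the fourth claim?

$321.30

Claim 1 — $802: deductible takes $798, $4 remains; traveler's 30% is $1.20. Cost to traveler: $799.20. OOP to date $799.20. Plan pays $802 − $799.20 = $2.80.
Claim 2 — $808: deductible already satisfied, so traveler's share is 30% × $808 = $242.40. Traveler pays $242.40; OOP now $1,041.60. Insurer: $808 − $242.40 = $565.60.
Claim 3 — $2,221: 30% coinsurance on $2,221 = $666.30. Cost to traveler: $666.30. OOP to date $1,707.90. Insurer: $2,221 − $666.30 = $1,554.70.
Claim 4 — $459: 30% coinsurance on $459 = $137.70. Traveler pays $137.70; OOP now $1,845.60. Plan pays $459 − $137.70 = $321.30.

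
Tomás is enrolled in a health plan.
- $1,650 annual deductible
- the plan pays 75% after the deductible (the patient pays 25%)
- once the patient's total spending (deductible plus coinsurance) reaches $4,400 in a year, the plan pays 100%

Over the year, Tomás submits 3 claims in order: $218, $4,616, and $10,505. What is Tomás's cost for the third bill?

$1,954

#1 ($218): entire amount goes to the deductible. Patient pays $218; OOP now $218.
#2 ($4,616): $1,432 to deductible, leaving $3,184; patient's 25% is $796. Patient owes $2,228 (running OOP $2,446).
#3 ($10,505): 25% coinsurance on $10,505 = $2,626.25. Adding that to $2,446 gives $5,072.25, past the $4,400 cap; patient pays only $4,400 − $2,446 = $1,954.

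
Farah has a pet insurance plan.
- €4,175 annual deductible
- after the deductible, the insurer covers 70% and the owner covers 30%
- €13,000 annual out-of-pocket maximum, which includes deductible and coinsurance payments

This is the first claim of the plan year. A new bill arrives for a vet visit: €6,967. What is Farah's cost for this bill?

Deductible not yet touched, so the first €4,175 of the bill goes to the deductible.
The remaining €2,792 (= €6,967 − €4,175) moves to coinsurance.
Owner's 30% share of €2,792 is €837.60.
So the owner owes €4,175 + €837.60 = €5,012.60 before any cap.
Year-to-date out-of-pocket becomes €0 + €5,012.60 = €5,012.60, still under the €13,000 maximum, so no cap applies.

€5,012.60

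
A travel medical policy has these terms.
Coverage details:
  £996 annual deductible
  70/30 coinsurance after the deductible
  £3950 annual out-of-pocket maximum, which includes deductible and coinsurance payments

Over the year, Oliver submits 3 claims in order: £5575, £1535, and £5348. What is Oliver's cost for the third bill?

Bill 1, £5575: deductible takes £996, £4579 remains; coinsurance £4579 × 30% = £1373.70. Traveler pays £2369.70; OOP now £2369.70.
Bill 2, £1535: deductible met; 30% of £1535 = £460.50. Traveler owes £460.50 (running OOP £2830.20).
Bill 3, £5348: 30% coinsurance on £5348 = £1604.40. That would push OOP to £4434.60, over the £3950 cap, so traveler pays £3950 − £2830.20 = £1119.80.

£1119.80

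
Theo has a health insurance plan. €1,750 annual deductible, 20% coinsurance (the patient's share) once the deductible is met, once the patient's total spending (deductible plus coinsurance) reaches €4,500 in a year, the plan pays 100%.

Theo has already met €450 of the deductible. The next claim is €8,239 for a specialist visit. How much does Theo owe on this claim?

Remaining deductible: €1,750 − €450 = €1,300.
After the €1,300 deductible portion, €8,239 − €1,300 = €6,939 is subject to coinsurance.
20% of €6,939 = €1,387.80 falls to the patient.
Patient responsibility before any cap: €1,300 + €1,387.80 = €2,687.80.
Year-to-date out-of-pocket becomes €450 + €2,687.80 = €3,137.80, still under the €4,500 maximum, so no cap applies.

€2,687.80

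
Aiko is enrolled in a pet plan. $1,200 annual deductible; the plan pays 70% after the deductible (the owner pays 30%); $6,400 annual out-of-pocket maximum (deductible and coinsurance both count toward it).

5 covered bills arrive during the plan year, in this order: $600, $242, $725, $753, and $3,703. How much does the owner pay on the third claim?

#1 ($600): entire amount goes to the deductible. Cost to owner: $600. OOP to date $600.
#2 ($242): all of it applies to the deductible. Owner pays $242; OOP now $842.
#3 ($725): $358 finishes the deductible; $367 goes to coinsurance; coinsurance $367 × 30% = $110.10. Owner pays $468.10; OOP now $1,310.10.

$468.10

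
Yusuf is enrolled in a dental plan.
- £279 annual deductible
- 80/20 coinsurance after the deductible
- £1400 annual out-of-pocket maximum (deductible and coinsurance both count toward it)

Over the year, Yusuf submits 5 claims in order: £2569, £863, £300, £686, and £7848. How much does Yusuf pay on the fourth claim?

#1 (£2569): £279 finishes the deductible; £2290 goes to coinsurance; coinsurance £2290 × 20% = £458. Patient owes £737 (running OOP £737).
#2 (£863): deductible met; 20% of £863 = £172.60. Patient owes £172.60 (running OOP £909.60).
#3 (£300): deductible already satisfied, so patient's share is 20% × £300 = £60. Patient pays £60; OOP now £969.60.
#4 (£686): deductible met; 20% of £686 = £137.20. Cost to patient: £137.20. OOP to date £1106.80.

£137.20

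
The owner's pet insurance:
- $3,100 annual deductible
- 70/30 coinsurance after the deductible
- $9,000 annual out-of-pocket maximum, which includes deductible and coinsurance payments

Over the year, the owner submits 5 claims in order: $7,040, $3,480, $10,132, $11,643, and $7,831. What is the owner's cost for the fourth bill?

$634.40

Claim 1 — $7,040: deductible takes $3,100, $3,940 remains; owner's 30% is $1,182. Cost to owner: $4,282. OOP to date $4,282.
Claim 2 — $3,480: deductible already satisfied, so owner's share is 30% × $3,480 = $1,044. Owner owes $1,044 (running OOP $5,326).
Claim 3 — $10,132: deductible already satisfied, so owner's share is 30% × $10,132 = $3,039.60. Cost to owner: $3,039.60. OOP to date $8,365.60.
Claim 4 — $11,643: deductible already satisfied, so owner's share is 30% × $11,643 = $3,492.90. Adding that to $8,365.60 gives $11,858.50, past the $9,000 cap; owner pays only $9,000 − $8,365.60 = $634.40.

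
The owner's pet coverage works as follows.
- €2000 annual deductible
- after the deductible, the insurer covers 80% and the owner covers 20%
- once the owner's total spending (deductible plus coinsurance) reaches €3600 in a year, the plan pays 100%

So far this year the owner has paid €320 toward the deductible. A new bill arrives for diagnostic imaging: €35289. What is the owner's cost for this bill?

€3280

Deductible still to meet: €2000 − €320 = €1680.
After the €1680 deductible portion, €35289 − €1680 = €33609 is subject to coinsurance.
Owner's 20% share of €33609 is €6721.80.
Owner responsibility before any cap: €1680 + €6721.80 = €8401.80.
Adding €8401.80 to the €320 already spent would give €8721.80, which exceeds the €3600 cap; the owner pays just €3600 − €320 = €3280.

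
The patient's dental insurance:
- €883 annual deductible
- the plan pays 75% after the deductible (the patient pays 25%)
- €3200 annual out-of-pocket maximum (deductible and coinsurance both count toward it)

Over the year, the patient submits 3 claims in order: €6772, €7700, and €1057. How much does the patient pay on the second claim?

€844.75

#1 (€6772): €883 to deductible, leaving €5889; coinsurance €5889 × 25% = €1472.25. Cost to patient: €2355.25. OOP to date €2355.25.
#2 (€7700): deductible already satisfied, so patient's share is 25% × €7700 = €1925. Adding that to €2355.25 gives €4280.25, past the €3200 cap; patient pays only €3200 − €2355.25 = €844.75.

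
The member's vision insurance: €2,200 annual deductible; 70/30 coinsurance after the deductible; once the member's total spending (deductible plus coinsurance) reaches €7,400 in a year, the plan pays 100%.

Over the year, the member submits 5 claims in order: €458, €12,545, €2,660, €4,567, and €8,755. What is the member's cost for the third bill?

Claim 1 (€458): fully absorbed by the deductible. Cost to member: €458. OOP to date €458.
Claim 2 (€12,545): €1,742 to deductible, leaving €10,803; member's 30% is €3,240.90. Member owes €4,982.90 (running OOP €5,440.90).
Claim 3 (€2,660): 30% coinsurance on €2,660 = €798. Member pays €798; OOP now €6,238.90.

€798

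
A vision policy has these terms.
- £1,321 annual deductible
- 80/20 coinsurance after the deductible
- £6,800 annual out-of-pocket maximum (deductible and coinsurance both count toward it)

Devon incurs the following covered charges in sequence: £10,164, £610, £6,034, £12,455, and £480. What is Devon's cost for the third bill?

Bill 1, £10,164: deductible takes £1,321, £8,843 remains; coinsurance £8,843 × 20% = £1,768.60. Member pays £3,089.60; OOP now £3,089.60.
Bill 2, £610: 20% coinsurance on £610 = £122. Cost to member: £122. OOP to date £3,211.60.
Bill 3, £6,034: 20% coinsurance on £6,034 = £1,206.80. Member pays £1,206.80; OOP now £4,418.40.

£1,206.80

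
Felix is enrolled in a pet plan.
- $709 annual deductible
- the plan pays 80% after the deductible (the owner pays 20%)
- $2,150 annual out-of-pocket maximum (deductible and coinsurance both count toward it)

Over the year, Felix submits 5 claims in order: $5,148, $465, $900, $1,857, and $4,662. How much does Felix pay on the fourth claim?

$280.20

Claim 1 ($5,148): deductible takes $709, $4,439 remains; owner's 20% is $887.80. Owner pays $1,596.80; OOP now $1,596.80.
Claim 2 ($465): deductible met; 20% of $465 = $93. Owner owes $93 (running OOP $1,689.80).
Claim 3 ($900): 20% coinsurance on $900 = $180. Owner owes $180 (running OOP $1,869.80).
Claim 4 ($1,857): deductible already satisfied, so owner's share is 20% × $1,857 = $371.40. That would push OOP to $2,241.20, over the $2,150 cap, so owner pays $2,150 − $1,869.80 = $280.20.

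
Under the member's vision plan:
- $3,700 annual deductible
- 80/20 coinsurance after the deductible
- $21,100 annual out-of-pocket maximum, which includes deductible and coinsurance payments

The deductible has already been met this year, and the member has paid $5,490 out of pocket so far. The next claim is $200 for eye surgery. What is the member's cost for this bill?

The deductible is already satisfied, so the full bill goes to coinsurance.
20% of $200 = $40 falls to the member.
Year-to-date out-of-pocket becomes $5,490 + $40 = $5,530, still under the $21,100 maximum, so no cap applies.

$40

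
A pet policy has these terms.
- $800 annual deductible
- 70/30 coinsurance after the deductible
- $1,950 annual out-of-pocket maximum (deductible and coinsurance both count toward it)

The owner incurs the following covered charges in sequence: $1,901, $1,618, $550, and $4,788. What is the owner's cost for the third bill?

Claim 1 — $1,901: $800 finishes the deductible; $1,101 goes to coinsurance; coinsurance $1,101 × 30% = $330.30. Owner pays $1,130.30; OOP now $1,130.30.
Claim 2 — $1,618: deductible met; 30% of $1,618 = $485.40. Cost to owner: $485.40. OOP to date $1,615.70.
Claim 3 — $550: deductible met; 30% of $550 = $165. Cost to owner: $165. OOP to date $1,780.70.

$165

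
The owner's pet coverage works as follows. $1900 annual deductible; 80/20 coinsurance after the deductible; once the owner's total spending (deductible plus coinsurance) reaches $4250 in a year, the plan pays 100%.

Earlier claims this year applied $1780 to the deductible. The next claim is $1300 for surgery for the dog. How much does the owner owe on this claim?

$356

$1780 of the $1900 deductible is already met, leaving $120.
That leaves $1300 − $120 = $1180 for coinsurance.
Owner's 20% share of $1180 is $236.
So the owner owes $120 + $236 = $356 before any cap.
Year-to-date out-of-pocket becomes $1780 + $356 = $2136, still under the $4250 maximum, so no cap applies.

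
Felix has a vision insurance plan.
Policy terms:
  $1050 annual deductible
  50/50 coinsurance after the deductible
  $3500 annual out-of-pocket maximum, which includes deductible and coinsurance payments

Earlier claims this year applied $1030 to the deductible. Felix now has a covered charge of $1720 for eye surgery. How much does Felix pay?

Remaining deductible: $1050 − $1030 = $20.
The remaining $1700 (= $1720 − $20) moves to coinsurance.
Coinsurance: $1700 × 50% = $850.
So the member owes $20 + $850 = $870 before any cap.
Total out-of-pocket so far would be $1030 + $870 = $1900, below the $3500 cap — no reduction.

$870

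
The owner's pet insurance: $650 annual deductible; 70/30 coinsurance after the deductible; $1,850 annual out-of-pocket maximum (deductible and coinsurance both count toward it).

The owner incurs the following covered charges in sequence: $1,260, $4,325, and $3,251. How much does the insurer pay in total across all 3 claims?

$6,986

Claim 1 — $1,260: $650 to deductible, leaving $610; 30% of $610 = $183. Owner owes $833 (running OOP $833). Plan pays $1,260 − $833 = $427.
Claim 2 — $4,325: 30% coinsurance on $4,325 = $1,297.50. OOP would hit $2,130.50 > $1,850, so the cap limits the owner to $1,850 − $833 = $1,017. Insurer: $4,325 − $1,017 = $3,308.
Claim 3 — $3,251: 30% coinsurance on $3,251 = $975.30. OOP would hit $2,825.30 > $1,850, so the cap limits the owner to $1,850 − $1,850 = $0. Insurer: $3,251 − $0 = $3,251.
Insurer total: $427 + $3,308 + $3,251 = $6,986.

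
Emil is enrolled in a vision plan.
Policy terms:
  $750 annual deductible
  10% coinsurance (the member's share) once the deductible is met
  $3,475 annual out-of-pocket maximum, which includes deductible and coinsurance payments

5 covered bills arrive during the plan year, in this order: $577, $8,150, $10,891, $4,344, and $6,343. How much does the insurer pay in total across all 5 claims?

Claim 1 — $577: fully absorbed by the deductible. Cost to member: $577. OOP to date $577. Plan pays $577 − $577 = $0.
Claim 2 — $8,150: $173 finishes the deductible; $7,977 goes to coinsurance; member's 10% is $797.70. Cost to member: $970.70. OOP to date $1,547.70. Plan pays $8,150 − $970.70 = $7,179.30.
Claim 3 — $10,891: deductible met; 10% of $10,891 = $1,089.10. Cost to member: $1,089.10. OOP to date $2,636.80. Insurer: $10,891 − $1,089.10 = $9,801.90.
Claim 4 — $4,344: deductible already satisfied, so member's share is 10% × $4,344 = $434.40. Member pays $434.40; OOP now $3,071.20. Insurer: $4,344 − $434.40 = $3,909.60.
Claim 5 — $6,343: deductible met; 10% of $6,343 = $634.30. That would push OOP to $3,705.50, over the $3,475 cap, so member pays $3,475 − $3,071.20 = $403.80. Plan pays $6,343 − $403.80 = $5,939.20.
Insurer total = bills − member's total = $30,305 − $3,475 = $26,830.

$26,830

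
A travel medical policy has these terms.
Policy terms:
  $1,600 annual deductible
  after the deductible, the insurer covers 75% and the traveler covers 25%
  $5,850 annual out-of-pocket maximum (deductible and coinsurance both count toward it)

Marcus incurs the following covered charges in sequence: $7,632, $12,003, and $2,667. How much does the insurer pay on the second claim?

#1 ($7,632): $1,600 to deductible, leaving $6,032; traveler's 25% is $1,508. Cost to traveler: $3,108. OOP to date $3,108. Insurer: $7,632 − $3,108 = $4,524.
#2 ($12,003): deductible already satisfied, so traveler's share is 25% × $12,003 = $3,000.75. OOP would hit $6,108.75 > $5,850, so the cap limits the traveler to $5,850 − $3,108 = $2,742. Plan pays $12,003 − $2,742 = $9,261.

$9,261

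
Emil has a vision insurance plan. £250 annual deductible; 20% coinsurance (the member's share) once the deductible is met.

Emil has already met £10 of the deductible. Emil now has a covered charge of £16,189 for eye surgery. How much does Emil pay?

Deductible still to meet: £250 − £10 = £240.
After the £240 deductible portion, £16,189 − £240 = £15,949 is subject to coinsurance.
Coinsurance: £15,949 × 20% = £3,189.80.
Member responsibility: £240 + £3,189.80 = £3,429.80.

£3,429.80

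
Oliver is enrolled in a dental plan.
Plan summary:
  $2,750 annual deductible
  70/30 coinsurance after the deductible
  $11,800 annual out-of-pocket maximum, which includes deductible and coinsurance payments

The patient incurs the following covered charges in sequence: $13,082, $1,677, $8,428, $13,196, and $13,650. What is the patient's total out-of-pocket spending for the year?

Bill 1, $13,082: deductible takes $2,750, $10,332 remains; 30% of $10,332 = $3,099.60. Cost to patient: $5,849.60. OOP to date $5,849.60.
Bill 2, $1,677: deductible met; 30% of $1,677 = $503.10. Patient owes $503.10 (running OOP $6,352.70).
Bill 3, $8,428: deductible already satisfied, so patient's share is 30% × $8,428 = $2,528.40. Cost to patient: $2,528.40. OOP to date $8,881.10.
Bill 4, $13,196: deductible already satisfied, so patient's share is 30% × $13,196 = $3,958.80. That would push OOP to $12,839.90, over the $11,800 cap, so patient pays $11,800 − $8,881.10 = $2,918.90.
Bill 5, $13,650: deductible met; 30% of $13,650 = $4,095. Adding that to $11,800 gives $15,895, past the $11,800 cap; patient pays only $11,800 − $11,800 = $0.
Summing the patient's payments: $5,849.60 + $503.10 + $2,528.40 + $2,918.90 + $0 = $11,800.

$11,800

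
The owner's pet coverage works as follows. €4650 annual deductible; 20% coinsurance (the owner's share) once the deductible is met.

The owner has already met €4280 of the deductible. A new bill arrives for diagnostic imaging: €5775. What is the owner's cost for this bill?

€1451

€4280 of the €4650 deductible is already met, leaving €370.
That leaves €5775 − €370 = €5405 for coinsurance.
Owner's 20% share of €5405 is €1081.
That puts the owner's cost at €370 + €1081 = €1451.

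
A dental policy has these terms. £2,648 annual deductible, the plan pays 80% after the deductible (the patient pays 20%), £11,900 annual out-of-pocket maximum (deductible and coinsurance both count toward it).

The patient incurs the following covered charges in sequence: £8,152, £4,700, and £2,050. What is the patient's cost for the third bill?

£410

Claim 1 — £8,152: £2,648 finishes the deductible; £5,504 goes to coinsurance; patient's 20% is £1,100.80. Patient owes £3,748.80 (running OOP £3,748.80).
Claim 2 — £4,700: 20% coinsurance on £4,700 = £940. Cost to patient: £940. OOP to date £4,688.80.
Claim 3 — £2,050: deductible met; 20% of £2,050 = £410. Patient owes £410 (running OOP £5,098.80).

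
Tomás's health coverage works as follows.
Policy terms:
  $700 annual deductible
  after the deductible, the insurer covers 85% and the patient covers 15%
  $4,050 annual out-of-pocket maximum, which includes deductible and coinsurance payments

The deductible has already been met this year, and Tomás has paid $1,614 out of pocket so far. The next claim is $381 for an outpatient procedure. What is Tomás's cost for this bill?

With the deductible met, the entire $381 is subject to coinsurance.
Coinsurance: $381 × 15% = $57.15.
Year-to-date out-of-pocket becomes $1,614 + $57.15 = $1,671.15, still under the $4,050 maximum, so no cap applies.

$57.15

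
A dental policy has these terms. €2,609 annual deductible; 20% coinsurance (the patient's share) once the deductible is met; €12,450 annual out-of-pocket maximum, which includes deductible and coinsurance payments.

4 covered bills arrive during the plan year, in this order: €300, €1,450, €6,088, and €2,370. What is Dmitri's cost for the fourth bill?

€474

Bill 1, €300: all of it applies to the deductible. Patient pays €300; OOP now €300.
Bill 2, €1,450: fully absorbed by the deductible. Patient pays €1,450; OOP now €1,750.
Bill 3, €6,088: deductible takes €859, €5,229 remains; 20% of €5,229 = €1,045.80. Cost to patient: €1,904.80. OOP to date €3,654.80.
Bill 4, €2,370: deductible met; 20% of €2,370 = €474. Patient owes €474 (running OOP €4,128.80).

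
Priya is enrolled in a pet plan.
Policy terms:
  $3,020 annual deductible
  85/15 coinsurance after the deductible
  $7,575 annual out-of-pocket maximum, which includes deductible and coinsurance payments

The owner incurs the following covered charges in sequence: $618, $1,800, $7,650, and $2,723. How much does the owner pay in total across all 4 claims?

Bill 1, $618: all of it applies to the deductible. Owner pays $618; OOP now $618.
Bill 2, $1,800: entire amount goes to the deductible. Owner owes $1,800 (running OOP $2,418).
Bill 3, $7,650: $602 to deductible, leaving $7,048; coinsurance $7,048 × 15% = $1,057.20. Owner pays $1,659.20; OOP now $4,077.20.
Bill 4, $2,723: deductible met; 15% of $2,723 = $408.45. Cost to owner: $408.45. OOP to date $4,485.65.
Total paid by the owner: $618 + $1,800 + $1,659.20 + $408.45 = $4,485.65.

$4,485.65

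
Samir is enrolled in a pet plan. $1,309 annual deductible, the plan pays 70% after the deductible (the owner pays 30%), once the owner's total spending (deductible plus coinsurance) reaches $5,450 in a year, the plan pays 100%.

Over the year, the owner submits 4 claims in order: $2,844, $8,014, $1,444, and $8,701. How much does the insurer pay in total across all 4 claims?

Bill 1, $2,844: $1,309 finishes the deductible; $1,535 goes to coinsurance; 30% of $1,535 = $460.50. Owner owes $1,769.50 (running OOP $1,769.50). Plan pays $2,844 − $1,769.50 = $1,074.50.
Bill 2, $8,014: deductible met; 30% of $8,014 = $2,404.20. Owner owes $2,404.20 (running OOP $4,173.70). Plan pays $8,014 − $2,404.20 = $5,609.80.
Bill 3, $1,444: deductible met; 30% of $1,444 = $433.20. Owner pays $433.20; OOP now $4,606.90. Plan pays $1,444 − $433.20 = $1,010.80.
Bill 4, $8,701: deductible already satisfied, so owner's share is 30% × $8,701 = $2,610.30. Adding that to $4,606.90 gives $7,217.20, past the $5,450 cap; owner pays only $5,450 − $4,606.90 = $843.10. Insurer: $8,701 − $843.10 = $7,857.90.
Insurer total: $1,074.50 + $5,609.80 + $1,010.80 + $7,857.90 = $15,553.

$15,553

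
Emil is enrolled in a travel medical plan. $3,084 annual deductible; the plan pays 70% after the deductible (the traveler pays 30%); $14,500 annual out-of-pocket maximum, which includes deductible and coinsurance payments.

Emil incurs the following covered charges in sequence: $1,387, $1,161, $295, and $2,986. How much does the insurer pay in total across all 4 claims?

$1,921.50

Claim 1 ($1,387): fully absorbed by the deductible. Traveler pays $1,387; OOP now $1,387. Plan pays $1,387 − $1,387 = $0.
Claim 2 ($1,161): fully absorbed by the deductible. Cost to traveler: $1,161. OOP to date $2,548. Insurer: $1,161 − $1,161 = $0.
Claim 3 ($295): entire amount goes to the deductible. Traveler pays $295; OOP now $2,843. Plan pays $295 − $295 = $0.
Claim 4 ($2,986): $241 finishes the deductible; $2,745 goes to coinsurance; coinsurance $2,745 × 30% = $823.50. Traveler pays $1,064.50; OOP now $3,907.50. Insurer: $2,986 − $1,064.50 = $1,921.50.
Insurer total = bills − traveler's total = $5,829 − $3,907.50 = $1,921.50.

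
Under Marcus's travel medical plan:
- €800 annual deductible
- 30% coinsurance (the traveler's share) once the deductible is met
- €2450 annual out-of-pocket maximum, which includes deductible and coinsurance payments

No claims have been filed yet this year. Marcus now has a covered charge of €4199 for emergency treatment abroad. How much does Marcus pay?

Nothing has been paid toward the €800 deductible, so the first €800 of this charge is applied there.
The remaining €3399 (= €4199 − €800) moves to coinsurance.
Traveler's 30% share of €3399 is €1019.70.
Traveler responsibility before any cap: €800 + €1019.70 = €1819.70.
Cumulative spending €0 + €1819.70 = €1819.70 stays under the €2450 maximum.

€1819.70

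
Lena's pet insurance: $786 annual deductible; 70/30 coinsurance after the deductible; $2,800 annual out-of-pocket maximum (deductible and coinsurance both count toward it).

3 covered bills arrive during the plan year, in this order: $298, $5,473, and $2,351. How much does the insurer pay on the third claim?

$1,832.50

Claim 1 ($298): all of it applies to the deductible. Owner pays $298; OOP now $298. Insurer: $298 − $298 = $0.
Claim 2 ($5,473): $488 finishes the deductible; $4,985 goes to coinsurance; coinsurance $4,985 × 30% = $1,495.50. Cost to owner: $1,983.50. OOP to date $2,281.50. Insurer: $5,473 − $1,983.50 = $3,489.50.
Claim 3 ($2,351): deductible met; 30% of $2,351 = $705.30. Adding that to $2,281.50 gives $2,986.80, past the $2,800 cap; owner pays only $2,800 − $2,281.50 = $518.50. Insurer: $2,351 − $518.50 = $1,832.50.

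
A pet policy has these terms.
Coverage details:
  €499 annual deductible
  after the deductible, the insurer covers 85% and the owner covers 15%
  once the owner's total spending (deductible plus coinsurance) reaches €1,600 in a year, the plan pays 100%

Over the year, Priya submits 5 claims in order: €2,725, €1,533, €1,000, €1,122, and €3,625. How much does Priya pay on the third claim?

Claim 1 (€2,725): €499 finishes the deductible; €2,226 goes to coinsurance; owner's 15% is €333.90. Cost to owner: €832.90. OOP to date €832.90.
Claim 2 (€1,533): 15% coinsurance on €1,533 = €229.95. Owner owes €229.95 (running OOP €1,062.85).
Claim 3 (€1,000): deductible already satisfied, so owner's share is 15% × €1,000 = €150. Owner owes €150 (running OOP €1,212.85).

€150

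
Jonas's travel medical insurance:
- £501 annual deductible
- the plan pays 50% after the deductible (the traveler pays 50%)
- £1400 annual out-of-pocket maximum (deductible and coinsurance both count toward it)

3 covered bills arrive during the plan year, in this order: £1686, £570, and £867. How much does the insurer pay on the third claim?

£845.50

#1 (£1686): deductible takes £501, £1185 remains; coinsurance £1185 × 50% = £592.50. Traveler owes £1093.50 (running OOP £1093.50). Plan pays £1686 − £1093.50 = £592.50.
#2 (£570): deductible already satisfied, so traveler's share is 50% × £570 = £285. Cost to traveler: £285. OOP to date £1378.50. Plan pays £570 − £285 = £285.
#3 (£867): 50% coinsurance on £867 = £433.50. That would push OOP to £1812, over the £1400 cap, so traveler pays £1400 − £1378.50 = £21.50. Insurer: £867 − £21.50 = £845.50.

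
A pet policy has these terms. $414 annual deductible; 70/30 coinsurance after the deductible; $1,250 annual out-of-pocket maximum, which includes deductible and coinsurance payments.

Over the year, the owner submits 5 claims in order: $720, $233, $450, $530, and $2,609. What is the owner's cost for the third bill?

$135

Bill 1, $720: $414 to deductible, leaving $306; owner's 30% is $91.80. Owner pays $505.80; OOP now $505.80.
Bill 2, $233: deductible met; 30% of $233 = $69.90. Owner owes $69.90 (running OOP $575.70).
Bill 3, $450: 30% coinsurance on $450 = $135. Owner pays $135; OOP now $710.70.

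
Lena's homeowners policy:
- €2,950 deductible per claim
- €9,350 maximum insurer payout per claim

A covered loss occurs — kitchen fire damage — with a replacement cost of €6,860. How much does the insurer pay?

Subtract the deductible: €6,860 − €2,950 = €3,910.
€3,910 is within the €9,350 limit, so the insurer pays €3,910.

€3,910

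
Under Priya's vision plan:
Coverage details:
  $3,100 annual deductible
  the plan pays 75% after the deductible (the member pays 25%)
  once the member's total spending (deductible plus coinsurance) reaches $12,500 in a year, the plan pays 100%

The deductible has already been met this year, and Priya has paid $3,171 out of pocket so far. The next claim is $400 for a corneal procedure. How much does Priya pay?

With the deductible met, the entire $400 is subject to coinsurance.
Coinsurance: $400 × 25% = $100.
Year-to-date out-of-pocket becomes $3,171 + $100 = $3,271, still under the $12,500 maximum, so no cap applies.

$100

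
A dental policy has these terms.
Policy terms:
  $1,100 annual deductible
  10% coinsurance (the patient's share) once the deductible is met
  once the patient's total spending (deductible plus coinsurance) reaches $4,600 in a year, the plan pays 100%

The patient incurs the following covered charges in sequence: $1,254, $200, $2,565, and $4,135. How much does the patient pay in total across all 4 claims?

Bill 1, $1,254: $1,100 to deductible, leaving $154; coinsurance $154 × 10% = $15.40. Patient pays $1,115.40; OOP now $1,115.40.
Bill 2, $200: 10% coinsurance on $200 = $20. Patient owes $20 (running OOP $1,135.40).
Bill 3, $2,565: 10% coinsurance on $2,565 = $256.50. Patient pays $256.50; OOP now $1,391.90.
Bill 4, $4,135: deductible already satisfied, so patient's share is 10% × $4,135 = $413.50. Patient owes $413.50 (running OOP $1,805.40).
Total paid by the patient: $1,115.40 + $20 + $256.50 + $413.50 = $1,805.40.

$1,805.40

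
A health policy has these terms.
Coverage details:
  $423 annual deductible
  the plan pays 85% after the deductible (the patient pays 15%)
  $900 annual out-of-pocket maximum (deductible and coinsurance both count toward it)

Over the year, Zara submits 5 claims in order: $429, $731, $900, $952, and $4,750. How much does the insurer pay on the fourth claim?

Claim 1 ($429): deductible takes $423, $6 remains; coinsurance $6 × 15% = $0.90. Patient owes $423.90 (running OOP $423.90). Plan pays $429 − $423.90 = $5.10.
Claim 2 ($731): 15% coinsurance on $731 = $109.65. Patient pays $109.65; OOP now $533.55. Insurer: $731 − $109.65 = $621.35.
Claim 3 ($900): deductible already satisfied, so patient's share is 15% × $900 = $135. Patient pays $135; OOP now $668.55. Insurer: $900 − $135 = $765.
Claim 4 ($952): deductible met; 15% of $952 = $142.80. Patient pays $142.80; OOP now $811.35. Plan pays $952 − $142.80 = $809.20.

$809.20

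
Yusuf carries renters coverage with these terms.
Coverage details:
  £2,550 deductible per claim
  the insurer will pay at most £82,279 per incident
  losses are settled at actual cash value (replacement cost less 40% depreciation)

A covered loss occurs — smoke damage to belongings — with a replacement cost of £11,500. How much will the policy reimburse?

Actual cash value after 40% depreciation: £11,500 × 60% = £6,900.
Subtract the deductible: £6,900 − £2,550 = £4,350.
£4,350 ≤ £82,279, so the limit doesn't bind; insurer pays £4,350.

£4,350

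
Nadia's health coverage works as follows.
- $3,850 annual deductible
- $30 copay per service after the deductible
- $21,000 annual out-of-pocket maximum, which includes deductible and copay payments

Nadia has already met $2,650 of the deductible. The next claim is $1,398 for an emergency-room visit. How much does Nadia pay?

$2,650 of the $3,850 deductible is already met, leaving $1,200.
That leaves $1,398 − $1,200 = $198 for the copay.
Copay on this service: $30.
So the patient owes $1,200 + $30 = $1,230 before any cap.
Total out-of-pocket so far would be $2,650 + $1,230 = $3,880, below the $21,000 cap — no reduction.

$1,230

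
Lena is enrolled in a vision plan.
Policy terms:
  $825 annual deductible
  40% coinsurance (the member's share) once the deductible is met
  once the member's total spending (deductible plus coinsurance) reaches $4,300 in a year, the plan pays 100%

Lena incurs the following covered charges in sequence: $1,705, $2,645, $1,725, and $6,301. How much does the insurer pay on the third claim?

$1,035

Claim 1 ($1,705): deductible takes $825, $880 remains; member's 40% is $352. Member pays $1,177; OOP now $1,177. Plan pays $1,705 − $1,177 = $528.
Claim 2 ($2,645): deductible met; 40% of $2,645 = $1,058. Member owes $1,058 (running OOP $2,235). Insurer: $2,645 − $1,058 = $1,587.
Claim 3 ($1,725): deductible already satisfied, so member's share is 40% × $1,725 = $690. Member owes $690 (running OOP $2,925). Plan pays $1,725 − $690 = $1,035.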